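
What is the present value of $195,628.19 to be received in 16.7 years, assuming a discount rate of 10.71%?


Present value formula: PV = FV / (1 + r)^t
PV = $195,628.19 / (1 + 0.1071)^16.7
PV = $195,628.19 / 5.469157
PV = $35,769.35

PV = FV / (1 + r)^t = $35,769.35


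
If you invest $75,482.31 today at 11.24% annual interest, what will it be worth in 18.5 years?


Future value formula: FV = PV × (1 + r)^t
FV = $75,482.31 × (1 + 0.1124)^18.5
FV = $75,482.31 × 7.1751029
FV = $541,593.34

FV = PV × (1 + r)^t = $541,593.34


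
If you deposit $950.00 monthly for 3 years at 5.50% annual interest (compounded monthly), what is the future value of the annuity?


Future value of an ordinary annuity: FV = PMT × ((1 + r)^n − 1) / r
Monthly rate r = 0.055/12 ≈ 0.00458333, n = 36
FV = $950.00 × ((1 + 0.055/12)^36 − 1) / (0.055/12)
FV = $950.00 × 39.043331
FV = $37,091.16

FV = PMT × ((1+r)^n - 1)/r = $37,091.16


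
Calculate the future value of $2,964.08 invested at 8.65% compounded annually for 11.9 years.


Compound interest formula: A = P(1 + r/n)^(nt)
A = $2,964.08 × (1 + 0.0865/1)^(1 × 11.9)
Growth factor: (1 + 0.0865/1)^11.9 = 2.6838225
A = $2,964.08 × 2.6838225
A = $7,955.06

A = P(1 + r/n)^(nt) = $7,955.06


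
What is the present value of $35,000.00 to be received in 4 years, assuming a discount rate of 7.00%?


Present value formula: PV = FV / (1 + r)^t
PV = $35,000.00 / (1 + 0.07)^4
PV = $35,000.00 / 1.310796
PV = $26,701.33

PV = FV / (1 + r)^t = $26,701.33


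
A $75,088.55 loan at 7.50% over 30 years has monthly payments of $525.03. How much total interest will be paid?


Total paid over the life of the loan = PMT × n.
Total paid = $525.03 × 360 = $189,010.80
Total interest = total paid − principal = $189,010.80 − $75,088.55 = $113,922.25

Total interest = (PMT × n) - PV = $113,922.25


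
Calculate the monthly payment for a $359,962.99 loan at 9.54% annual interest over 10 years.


Loan payment formula: PMT = PV × r / (1 − (1 + r)^(−n))
Monthly rate r = 0.0954/12 = 0.00795, n = 120 months
Denominator: 1 − (1 + 0.0954/12)^(−120) = 0.613347
PMT = $359,962.99 × (0.0954/12) / 0.613347
PMT = $4,665.72 per month

PMT = PV × r / (1-(1+r)^(-n)) = $4,665.72/month


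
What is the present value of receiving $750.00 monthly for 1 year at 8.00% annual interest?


Present value of an ordinary annuity: PV = PMT × (1 − (1 + r)^(−n)) / r
Monthly rate r = 0.08/12 ≈ 0.00666667, n = 12
PV = $750.00 × (1 − (1 + 0.08/12)^(−12)) / (0.08/12)
PV = $750.00 × 11.495782
PV = $8,621.84

PV = PMT × (1-(1+r)^(-n))/r = $8,621.84


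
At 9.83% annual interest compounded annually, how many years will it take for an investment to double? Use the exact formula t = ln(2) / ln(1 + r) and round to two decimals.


Doubling condition: (1 + r)^t = 2
Take ln of both sides: t × ln(1 + r) = ln(2)
t = ln(2) / ln(1 + r)
t = 0.693147 / 0.093764
t = 7.39

t = ln(2) / ln(1 + r) = 7.39 years


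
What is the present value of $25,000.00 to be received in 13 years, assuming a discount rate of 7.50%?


Present value formula: PV = FV / (1 + r)^t
PV = $25,000.00 / (1 + 0.075)^13
PV = $25,000.00 / 2.560413
PV = $9,764.05

PV = FV / (1 + r)^t = $9,764.05


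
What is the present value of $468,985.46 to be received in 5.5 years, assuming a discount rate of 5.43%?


Present value formula: PV = FV / (1 + r)^t
PV = $468,985.46 / (1 + 0.0543)^5.5
PV = $468,985.46 / 1.33752878
PV = $350,635.79

PV = FV / (1 + r)^t = $350,635.79


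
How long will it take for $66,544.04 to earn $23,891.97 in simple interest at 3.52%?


Rearrange the simple interest formula for t:
I = P × r × t  ⇒  t = I / (P × r)
t = $23,891.97 / ($66,544.04 × 0.0352)
t = 10.2

t = I/(P×r) = 10.2 years


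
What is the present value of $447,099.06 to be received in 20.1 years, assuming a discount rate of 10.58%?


Present value formula: PV = FV / (1 + r)^t
PV = $447,099.06 / (1 + 0.1058)^20.1
PV = $447,099.06 / 7.549173
PV = $59,224.91

PV = FV / (1 + r)^t = $59,224.91


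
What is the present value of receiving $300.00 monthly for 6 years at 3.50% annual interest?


Present value of an ordinary annuity: PV = PMT × (1 − (1 + r)^(−n)) / r
Monthly rate r = 0.035/12 ≈ 0.00291667, n = 72
PV = $300.00 × (1 − (1 + 0.035/12)^(−72)) / (0.035/12)
PV = $300.00 × 64.857585
PV = $19,457.28

PV = PMT × (1-(1+r)^(-n))/r = $19,457.28


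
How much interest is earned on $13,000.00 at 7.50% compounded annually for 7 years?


Compound interest earned = final amount − principal.
A = P(1 + r/n)^(nt) = $13,000.00 × (1 + 0.075/1)^(1 × 7) = $21,567.64
Interest = A − P = $21,567.64 − $13,000.00 = $8,567.64

Interest = A - P = $8,567.64


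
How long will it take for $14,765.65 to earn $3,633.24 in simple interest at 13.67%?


Rearrange the simple interest formula for t:
I = P × r × t  ⇒  t = I / (P × r)
t = $3,633.24 / ($14,765.65 × 0.1367)
t = 1.8

t = I/(P×r) = 1.8 years


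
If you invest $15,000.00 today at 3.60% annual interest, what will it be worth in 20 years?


Future value formula: FV = PV × (1 + r)^t
FV = $15,000.00 × (1 + 0.036)^20
FV = $15,000.00 × 2.028594
FV = $30,428.91

FV = PV × (1 + r)^t = $30,428.91


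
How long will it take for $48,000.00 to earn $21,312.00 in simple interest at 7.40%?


Rearrange the simple interest formula for t:
I = P × r × t  ⇒  t = I / (P × r)
t = $21,312.00 / ($48,000.00 × 0.074)
t = 6

t = I/(P×r) = 6 years


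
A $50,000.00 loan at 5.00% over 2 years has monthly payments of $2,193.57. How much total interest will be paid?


Total paid over the life of the loan = PMT × n.
Total paid = $2,193.57 × 24 = $52,645.68
Total interest = total paid − principal = $52,645.68 − $50,000.00 = $2,645.68

Total interest = (PMT × n) - PV = $2,645.68


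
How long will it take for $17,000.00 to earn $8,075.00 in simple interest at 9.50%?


Rearrange the simple interest formula for t:
I = P × r × t  ⇒  t = I / (P × r)
t = $8,075.00 / ($17,000.00 × 0.095)
t = 5

t = I/(P×r) = 5 years


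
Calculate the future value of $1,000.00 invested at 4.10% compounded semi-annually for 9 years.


Compound interest formula: A = P(1 + r/n)^(nt)
A = $1,000.00 × (1 + 0.041/2)^(2 × 9)
Growth factor: (1 + 0.041/2)^18 = 1.440901
A = $1,000.00 × 1.440901
A = $1,440.90

A = P(1 + r/n)^(nt) = $1,440.90


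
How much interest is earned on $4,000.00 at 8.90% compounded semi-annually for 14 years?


Compound interest earned = final amount − principal.
A = P(1 + r/n)^(nt) = $4,000.00 × (1 + 0.089/2)^(2 × 14) = $13,536.19
Interest = A − P = $13,536.19 − $4,000.00 = $9,536.19

Interest = A - P = $9,536.19


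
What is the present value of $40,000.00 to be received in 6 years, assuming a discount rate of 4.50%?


Present value formula: PV = FV / (1 + r)^t
PV = $40,000.00 / (1 + 0.045)^6
PV = $40,000.00 / 1.302260
PV = $30,715.83

PV = FV / (1 + r)^t = $30,715.83


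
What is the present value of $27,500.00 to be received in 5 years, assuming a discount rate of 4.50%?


Present value formula: PV = FV / (1 + r)^t
PV = $27,500.00 / (1 + 0.045)^5
PV = $27,500.00 / 1.246182
PV = $22,067.40

PV = FV / (1 + r)^t = $22,067.40


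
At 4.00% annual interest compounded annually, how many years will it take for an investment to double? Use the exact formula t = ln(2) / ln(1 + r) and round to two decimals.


Doubling condition: (1 + r)^t = 2
Take ln of both sides: t × ln(1 + r) = ln(2)
t = ln(2) / ln(1 + r)
t = 0.693147 / 0.039221
t = 17.67

t = ln(2) / ln(1 + r) = 17.67 years


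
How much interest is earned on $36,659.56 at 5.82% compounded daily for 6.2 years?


Compound interest earned = final amount − principal.
A = P(1 + r/n)^(nt) = $36,659.56 × (1 + 0.0582/365)^(365 × 6.2) = $52,587.87
Interest = A − P = $52,587.87 − $36,659.56 = $15,928.31

Interest = A - P = $15,928.31


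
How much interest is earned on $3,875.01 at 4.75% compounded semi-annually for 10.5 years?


Compound interest earned = final amount − principal.
A = P(1 + r/n)^(nt) = $3,875.01 × (1 + 0.0475/2)^(2 × 10.5) = $6,343.74
Interest = A − P = $6,343.74 − $3,875.01 = $2,468.73

Interest = A - P = $2,468.73


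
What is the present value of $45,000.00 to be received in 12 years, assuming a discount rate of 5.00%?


Present value formula: PV = FV / (1 + r)^t
PV = $45,000.00 / (1 + 0.05)^12
PV = $45,000.00 / 1.7958563
PV = $25,057.68

PV = FV / (1 + r)^t = $25,057.68


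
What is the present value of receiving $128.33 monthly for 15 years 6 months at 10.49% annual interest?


Present value of an ordinary annuity: PV = PMT × (1 − (1 + r)^(−n)) / r
Monthly rate r = 0.1049/12 ≈ 0.00874167, n = 186
PV = $128.33 × (1 − (1 + 0.1049/12)^(−186)) / (0.1049/12)
PV = $128.33 × 91.730837
PV = $11,771.82

PV = PMT × (1-(1+r)^(-n))/r = $11,771.82


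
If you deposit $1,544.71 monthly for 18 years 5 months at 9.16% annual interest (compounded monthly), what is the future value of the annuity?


Future value of an ordinary annuity: FV = PMT × ((1 + r)^n − 1) / r
Monthly rate r = 0.0916/12 ≈ 0.00763333, n = 221
FV = $1,544.71 × ((1 + 0.0916/12)^221 − 1) / (0.0916/12)
FV = $1,544.71 × 572.301098
FV = $884,039.23

FV = PMT × ((1+r)^n - 1)/r = $884,039.23


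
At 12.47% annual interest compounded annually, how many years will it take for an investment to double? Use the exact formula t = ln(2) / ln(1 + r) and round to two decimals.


Doubling condition: (1 + r)^t = 2
Take ln of both sides: t × ln(1 + r) = ln(2)
t = ln(2) / ln(1 + r)
t = 0.693147 / 0.117516
t = 5.90

t = ln(2) / ln(1 + r) = 5.90 years


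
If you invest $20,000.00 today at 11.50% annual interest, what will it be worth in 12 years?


Future value formula: FV = PV × (1 + r)^t
FV = $20,000.00 × (1 + 0.115)^12
FV = $20,000.00 × 3.692312
FV = $73,846.24

FV = PV × (1 + r)^t = $73,846.24


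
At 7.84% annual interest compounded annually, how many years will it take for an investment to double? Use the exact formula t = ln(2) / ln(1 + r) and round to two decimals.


Doubling condition: (1 + r)^t = 2
Take ln of both sides: t × ln(1 + r) = ln(2)
t = ln(2) / ln(1 + r)
t = 0.693147 / 0.075478
t = 9.18

t = ln(2) / ln(1 + r) = 9.18 years


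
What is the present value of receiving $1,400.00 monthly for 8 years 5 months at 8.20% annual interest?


Present value of an ordinary annuity: PV = PMT × (1 − (1 + r)^(−n)) / r
Monthly rate r = 0.082/12 ≈ 0.00683333, n = 101
PV = $1,400.00 × (1 − (1 + 0.082/12)^(−101)) / (0.082/12)
PV = $1,400.00 × 72.779845
PV = $101,891.78

PV = PMT × (1-(1+r)^(-n))/r = $101,891.78


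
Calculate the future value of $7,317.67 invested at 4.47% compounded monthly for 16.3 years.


Compound interest formula: A = P(1 + r/n)^(nt)
A = $7,317.67 × (1 + 0.0447/12)^(12 × 16.3)
Growth factor: (1 + 0.0447/12)^195.6 = 2.069395
A = $7,317.67 × 2.069395
A = $15,143.15

A = P(1 + r/n)^(nt) = $15,143.15


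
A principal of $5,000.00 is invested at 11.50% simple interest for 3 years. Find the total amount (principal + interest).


Total amount formula: A = P(1 + rt) = P + P·r·t
Interest: I = P × r × t = $5,000.00 × 0.115 × 3 = $1,725.00
A = P + I = $5,000.00 + $1,725.00 = $6,725.00

A = P + I = P(1 + rt) = $6,725.00


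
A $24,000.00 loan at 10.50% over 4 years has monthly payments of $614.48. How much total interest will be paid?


Total paid over the life of the loan = PMT × n.
Total paid = $614.48 × 48 = $29,495.04
Total interest = total paid − principal = $29,495.04 − $24,000.00 = $5,495.04

Total interest = (PMT × n) - PV = $5,495.04


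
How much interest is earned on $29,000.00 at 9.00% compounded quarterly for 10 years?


Compound interest earned = final amount − principal.
A = P(1 + r/n)^(nt) = $29,000.00 × (1 + 0.09/4)^(4 × 10) = $70,620.48
Interest = A − P = $70,620.48 − $29,000.00 = $41,620.48

Interest = A - P = $41,620.48


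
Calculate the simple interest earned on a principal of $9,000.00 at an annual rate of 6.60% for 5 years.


Simple interest formula: I = P × r × t
I = $9,000.00 × 0.066 × 5
I = $2,970.00

I = P × r × t = $2,970.00


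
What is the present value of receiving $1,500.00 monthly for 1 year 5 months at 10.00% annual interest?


Present value of an ordinary annuity: PV = PMT × (1 − (1 + r)^(−n)) / r
Monthly rate r = 0.1/12 ≈ 0.00833333, n = 17
PV = $1,500.00 × (1 − (1 + 0.1/12)^(−17)) / (0.1/12)
PV = $1,500.00 × 15.789583
PV = $23,684.37

PV = PMT × (1-(1+r)^(-n))/r = $23,684.37


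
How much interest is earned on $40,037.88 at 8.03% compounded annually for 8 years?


Compound interest earned = final amount − principal.
A = P(1 + r/n)^(nt) = $40,037.88 × (1 + 0.0803/1)^(1 × 8) = $74,272.16
Interest = A − P = $74,272.16 − $40,037.88 = $34,234.28

Interest = A - P = $34,234.28


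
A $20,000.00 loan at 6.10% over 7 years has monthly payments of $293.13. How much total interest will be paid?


Total paid over the life of the loan = PMT × n.
Total paid = $293.13 × 84 = $24,622.92
Total interest = total paid − principal = $24,622.92 − $20,000.00 = $4,622.92

Total interest = (PMT × n) - PV = $4,622.92


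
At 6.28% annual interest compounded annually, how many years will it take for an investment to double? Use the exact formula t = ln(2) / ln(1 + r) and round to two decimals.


Doubling condition: (1 + r)^t = 2
Take ln of both sides: t × ln(1 + r) = ln(2)
t = ln(2) / ln(1 + r)
t = 0.693147 / 0.060907
t = 11.38

t = ln(2) / ln(1 + r) = 11.38 years


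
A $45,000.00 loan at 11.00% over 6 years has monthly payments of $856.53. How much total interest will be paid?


Total paid over the life of the loan = PMT × n.
Total paid = $856.53 × 72 = $61,670.16
Total interest = total paid − principal = $61,670.16 − $45,000.00 = $16,670.16

Total interest = (PMT × n) - PV = $16,670.16


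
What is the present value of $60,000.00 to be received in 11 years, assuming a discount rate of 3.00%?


Present value formula: PV = FV / (1 + r)^t
PV = $60,000.00 / (1 + 0.03)^11
PV = $60,000.00 / 1.3842339
PV = $43,345.28

PV = FV / (1 + r)^t = $43,345.28


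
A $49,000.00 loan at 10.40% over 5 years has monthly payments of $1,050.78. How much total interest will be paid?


Total paid over the life of the loan = PMT × n.
Total paid = $1,050.78 × 60 = $63,046.80
Total interest = total paid − principal = $63,046.80 − $49,000.00 = $14,046.80

Total interest = (PMT × n) - PV = $14,046.80


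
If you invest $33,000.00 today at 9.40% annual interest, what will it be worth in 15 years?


Future value formula: FV = PV × (1 + r)^t
FV = $33,000.00 × (1 + 0.094)^15
FV = $33,000.00 × 3.8482194
FV = $126,991.24

FV = PV × (1 + r)^t = $126,991.24


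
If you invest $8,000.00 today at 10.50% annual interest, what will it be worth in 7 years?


Future value formula: FV = PV × (1 + r)^t
FV = $8,000.00 × (1 + 0.105)^7
FV = $8,000.00 × 2.011574
FV = $16,092.59

FV = PV × (1 + r)^t = $16,092.59


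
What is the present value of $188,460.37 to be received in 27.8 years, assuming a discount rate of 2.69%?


Present value formula: PV = FV / (1 + r)^t
PV = $188,460.37 / (1 + 0.0269)^27.8
PV = $188,460.37 / 2.0916195
PV = $90,102.61

PV = FV / (1 + r)^t = $90,102.61


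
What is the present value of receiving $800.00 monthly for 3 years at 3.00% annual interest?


Present value of an ordinary annuity: PV = PMT × (1 − (1 + r)^(−n)) / r
Monthly rate r = 0.03/12 = 0.0025, n = 36
PV = $800.00 × (1 − (1 + 0.03/12)^(−36)) / (0.03/12)
PV = $800.00 × 34.386465
PV = $27,509.17

PV = PMT × (1-(1+r)^(-n))/r = $27,509.17


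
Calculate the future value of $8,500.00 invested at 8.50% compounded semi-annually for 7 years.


Compound interest formula: A = P(1 + r/n)^(nt)
A = $8,500.00 × (1 + 0.085/2)^(2 × 7)
Growth factor: (1 + 0.085/2)^14 = 1.790873
A = $8,500.00 × 1.790873
A = $15,222.42

A = P(1 + r/n)^(nt) = $15,222.42


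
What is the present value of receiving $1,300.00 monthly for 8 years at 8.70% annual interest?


Present value of an ordinary annuity: PV = PMT × (1 − (1 + r)^(−n)) / r
Monthly rate r = 0.087/12 = 0.00725, n = 96
PV = $1,300.00 × (1 − (1 + 0.087/12)^(−96)) / (0.087/12)
PV = $1,300.00 × 68.989096
PV = $89,685.82

PV = PMT × (1-(1+r)^(-n))/r = $89,685.82


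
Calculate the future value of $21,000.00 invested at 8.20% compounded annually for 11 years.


Compound interest formula: A = P(1 + r/n)^(nt)
A = $21,000.00 × (1 + 0.082/1)^(1 × 11)
Growth factor: (1 + 0.082/1)^11 = 2.3795776
A = $21,000.00 × 2.3795776
A = $49,971.13

A = P(1 + r/n)^(nt) = $49,971.13


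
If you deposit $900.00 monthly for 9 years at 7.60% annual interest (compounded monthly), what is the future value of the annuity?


Future value of an ordinary annuity: FV = PMT × ((1 + r)^n − 1) / r
Monthly rate r = 0.076/12 ≈ 0.00633333, n = 108
FV = $900.00 × ((1 + 0.076/12)^108 − 1) / (0.076/12)
FV = $900.00 × 154.345128
FV = $138,910.62

FV = PMT × ((1+r)^n - 1)/r = $138,910.62


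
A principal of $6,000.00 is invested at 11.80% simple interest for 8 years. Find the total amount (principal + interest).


Total amount formula: A = P(1 + rt) = P + P·r·t
Interest: I = P × r × t = $6,000.00 × 0.118 × 8 = $5,664.00
A = P + I = $6,000.00 + $5,664.00 = $11,664.00

A = P + I = P(1 + rt) = $11,664.00


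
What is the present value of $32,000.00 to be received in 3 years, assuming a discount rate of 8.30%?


Present value formula: PV = FV / (1 + r)^t
PV = $32,000.00 / (1 + 0.083)^3
PV = $32,000.00 / 1.270239
PV = $25,192.11

PV = FV / (1 + r)^t = $25,192.11


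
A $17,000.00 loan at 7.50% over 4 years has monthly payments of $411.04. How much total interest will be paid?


Total paid over the life of the loan = PMT × n.
Total paid = $411.04 × 48 = $19,729.92
Total interest = total paid − principal = $19,729.92 − $17,000.00 = $2,729.92

Total interest = (PMT × n) - PV = $2,729.92


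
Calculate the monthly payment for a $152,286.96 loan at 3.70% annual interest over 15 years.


Loan payment formula: PMT = PV × r / (1 − (1 + r)^(−n))
Monthly rate r = 0.037/12 ≈ 0.00308333, n = 180 months
Denominator: 1 − (1 + 0.037/12)^(−180) = 0.425437
PMT = $152,286.96 × (0.037/12) / 0.425437
PMT = $1,103.69 per month

PMT = PV × r / (1-(1+r)^(-n)) = $1,103.69/month


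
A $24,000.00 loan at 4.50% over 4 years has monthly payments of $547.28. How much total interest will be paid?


Total paid over the life of the loan = PMT × n.
Total paid = $547.28 × 48 = $26,269.44
Total interest = total paid − principal = $26,269.44 − $24,000.00 = $2,269.44

Total interest = (PMT × n) - PV = $2,269.44


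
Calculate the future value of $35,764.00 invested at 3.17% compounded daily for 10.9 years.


Compound interest formula: A = P(1 + r/n)^(nt)
A = $35,764.00 × (1 + 0.0317/365)^(365 × 10.9)
Growth factor: (1 + 0.0317/365)^3978.5 = 1.4127173
A = $35,764.00 × 1.4127173
A = $50,524.42

A = P(1 + r/n)^(nt) = $50,524.42


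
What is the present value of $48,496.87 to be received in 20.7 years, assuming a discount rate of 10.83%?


Present value formula: PV = FV / (1 + r)^t
PV = $48,496.87 / (1 + 0.1083)^20.7
PV = $48,496.87 / 8.402467
PV = $5,771.74

PV = FV / (1 + r)^t = $5,771.74


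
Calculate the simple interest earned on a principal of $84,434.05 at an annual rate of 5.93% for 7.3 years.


Simple interest formula: I = P × r × t
I = $84,434.05 × 0.0593 × 7.3
I = $36,550.66

I = P × r × t = $36,550.66


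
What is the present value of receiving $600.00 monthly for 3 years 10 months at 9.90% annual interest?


Present value of an ordinary annuity: PV = PMT × (1 − (1 + r)^(−n)) / r
Monthly rate r = 0.099/12 = 0.00825, n = 46
PV = $600.00 × (1 − (1 + 0.099/12)^(−46)) / (0.099/12)
PV = $600.00 × 38.149154
PV = $22,889.49

PV = PMT × (1-(1+r)^(-n))/r = $22,889.49


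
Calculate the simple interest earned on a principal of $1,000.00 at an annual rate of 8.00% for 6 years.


Simple interest formula: I = P × r × t
I = $1,000.00 × 0.08 × 6
I = $480.00

I = P × r × t = $480.00


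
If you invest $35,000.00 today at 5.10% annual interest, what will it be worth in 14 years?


Future value formula: FV = PV × (1 + r)^t
FV = $35,000.00 × (1 + 0.051)^14
FV = $35,000.00 × 2.00649473
FV = $70,227.32

FV = PV × (1 + r)^t = $70,227.32


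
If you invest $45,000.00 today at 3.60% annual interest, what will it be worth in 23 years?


Future value formula: FV = PV × (1 + r)^t
FV = $45,000.00 × (1 + 0.036)^23
FV = $45,000.00 × 2.2556638
FV = $101,504.87

FV = PV × (1 + r)^t = $101,504.87


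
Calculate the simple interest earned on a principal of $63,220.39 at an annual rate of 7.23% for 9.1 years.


Simple interest formula: I = P × r × t
I = $63,220.39 × 0.0723 × 9.1
I = $41,594.59

I = P × r × t = $41,594.59


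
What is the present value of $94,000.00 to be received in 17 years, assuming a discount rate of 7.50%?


Present value formula: PV = FV / (1 + r)^t
PV = $94,000.00 / (1 + 0.075)^17
PV = $94,000.00 / 3.419353
PV = $27,490.58

PV = FV / (1 + r)^t = $27,490.58


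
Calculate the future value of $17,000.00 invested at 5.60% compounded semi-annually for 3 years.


Compound interest formula: A = P(1 + r/n)^(nt)
A = $17,000.00 × (1 + 0.056/2)^(2 × 3)
Growth factor: (1 + 0.056/2)^6 = 1.180208
A = $17,000.00 × 1.180208
A = $20,063.54

A = P(1 + r/n)^(nt) = $20,063.54


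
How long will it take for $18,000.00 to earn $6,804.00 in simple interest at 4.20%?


Rearrange the simple interest formula for t:
I = P × r × t  ⇒  t = I / (P × r)
t = $6,804.00 / ($18,000.00 × 0.042)
t = 9

t = I/(P×r) = 9 years


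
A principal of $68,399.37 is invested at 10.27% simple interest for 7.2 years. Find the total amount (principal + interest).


Total amount formula: A = P(1 + rt) = P + P·r·t
Interest: I = P × r × t = $68,399.37 × 0.1027 × 7.2 = $50,577.23
A = P + I = $68,399.37 + $50,577.23 = $118,976.60

A = P + I = P(1 + rt) = $118,976.60


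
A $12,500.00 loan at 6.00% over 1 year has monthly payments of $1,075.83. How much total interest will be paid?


Total paid over the life of the loan = PMT × n.
Total paid = $1,075.83 × 12 = $12,909.96
Total interest = total paid − principal = $12,909.96 − $12,500.00 = $409.96

Total interest = (PMT × n) - PV = $409.96


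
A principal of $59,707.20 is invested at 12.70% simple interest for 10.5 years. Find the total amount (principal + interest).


Total amount formula: A = P(1 + rt) = P + P·r·t
Interest: I = P × r × t = $59,707.20 × 0.127 × 10.5 = $79,619.55
A = P + I = $59,707.20 + $79,619.55 = $139,326.75

A = P + I = P(1 + rt) = $139,326.75


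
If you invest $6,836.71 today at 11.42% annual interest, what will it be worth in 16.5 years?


Future value formula: FV = PV × (1 + r)^t
FV = $6,836.71 × (1 + 0.1142)^16.5
FV = $6,836.71 × 5.955141
FV = $40,713.57

FV = PV × (1 + r)^t = $40,713.57


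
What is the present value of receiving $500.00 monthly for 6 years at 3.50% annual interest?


Present value of an ordinary annuity: PV = PMT × (1 − (1 + r)^(−n)) / r
Monthly rate r = 0.035/12 ≈ 0.00291667, n = 72
PV = $500.00 × (1 − (1 + 0.035/12)^(−72)) / (0.035/12)
PV = $500.00 × 64.857585
PV = $32,428.79

PV = PMT × (1-(1+r)^(-n))/r = $32,428.79


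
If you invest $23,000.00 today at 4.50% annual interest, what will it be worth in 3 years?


Future value formula: FV = PV × (1 + r)^t
FV = $23,000.00 × (1 + 0.045)^3
FV = $23,000.00 × 1.141166
FV = $26,246.82

FV = PV × (1 + r)^t = $26,246.82


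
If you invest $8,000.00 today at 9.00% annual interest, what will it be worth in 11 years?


Future value formula: FV = PV × (1 + r)^t
FV = $8,000.00 × (1 + 0.09)^11
FV = $8,000.00 × 2.580426
FV = $20,643.41

FV = PV × (1 + r)^t = $20,643.41


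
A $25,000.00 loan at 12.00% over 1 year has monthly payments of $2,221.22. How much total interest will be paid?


Total paid over the life of the loan = PMT × n.
Total paid = $2,221.22 × 12 = $26,654.64
Total interest = total paid − principal = $26,654.64 − $25,000.00 = $1,654.64

Total interest = (PMT × n) - PV = $1,654.64


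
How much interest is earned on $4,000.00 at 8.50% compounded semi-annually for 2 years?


Compound interest earned = final amount − principal.
A = P(1 + r/n)^(nt) = $4,000.00 × (1 + 0.085/2)^(2 × 2) = $4,724.59
Interest = A − P = $4,724.59 − $4,000.00 = $724.59

Interest = A - P = $724.59


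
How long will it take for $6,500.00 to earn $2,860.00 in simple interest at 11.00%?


Rearrange the simple interest formula for t:
I = P × r × t  ⇒  t = I / (P × r)
t = $2,860.00 / ($6,500.00 × 0.11)
t = 4

t = I/(P×r) = 4 years


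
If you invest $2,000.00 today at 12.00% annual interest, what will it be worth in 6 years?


Future value formula: FV = PV × (1 + r)^t
FV = $2,000.00 × (1 + 0.12)^6
FV = $2,000.00 × 1.973823
FV = $3,947.65

FV = PV × (1 + r)^t = $3,947.65


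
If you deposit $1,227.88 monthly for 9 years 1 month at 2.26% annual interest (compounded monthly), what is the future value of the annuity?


Future value of an ordinary annuity: FV = PMT × ((1 + r)^n − 1) / r
Monthly rate r = 0.0226/12 ≈ 0.00188333, n = 109
FV = $1,227.88 × ((1 + 0.0226/12)^109 − 1) / (0.0226/12)
FV = $1,227.88 × 120.868606
FV = $148,412.14

FV = PMT × ((1+r)^n - 1)/r = $148,412.14


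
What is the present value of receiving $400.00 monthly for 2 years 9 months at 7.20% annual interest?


Present value of an ordinary annuity: PV = PMT × (1 − (1 + r)^(−n)) / r
Monthly rate r = 0.072/12 = 0.006, n = 33
PV = $400.00 × (1 − (1 + 0.072/12)^(−33)) / (0.072/12)
PV = $400.00 × 29.857441
PV = $11,942.98

PV = PMT × (1-(1+r)^(-n))/r = $11,942.98


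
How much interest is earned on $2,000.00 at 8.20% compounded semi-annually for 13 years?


Compound interest earned = final amount − principal.
A = P(1 + r/n)^(nt) = $2,000.00 × (1 + 0.082/2)^(2 × 13) = $5,685.24
Interest = A − P = $5,685.24 − $2,000.00 = $3,685.24

Interest = A - P = $3,685.24


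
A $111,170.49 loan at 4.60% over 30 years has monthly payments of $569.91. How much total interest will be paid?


Total paid over the life of the loan = PMT × n.
Total paid = $569.91 × 360 = $205,167.60
Total interest = total paid − principal = $205,167.60 − $111,170.49 = $93,997.11

Total interest = (PMT × n) - PV = $93,997.11


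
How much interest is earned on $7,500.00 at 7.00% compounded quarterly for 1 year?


Compound interest earned = final amount − principal.
A = P(1 + r/n)^(nt) = $7,500.00 × (1 + 0.07/4)^(4 × 1) = $8,038.94
Interest = A − P = $8,038.94 − $7,500.00 = $538.94

Interest = A - P = $538.94


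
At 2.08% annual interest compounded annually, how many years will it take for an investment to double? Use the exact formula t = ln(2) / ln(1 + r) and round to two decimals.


Doubling condition: (1 + r)^t = 2
Take ln of both sides: t × ln(1 + r) = ln(2)
t = ln(2) / ln(1 + r)
t = 0.693147 / 0.020587
t = 33.67

t = ln(2) / ln(1 + r) = 33.67 years


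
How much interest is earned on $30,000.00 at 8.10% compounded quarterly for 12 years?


Compound interest earned = final amount − principal.
A = P(1 + r/n)^(nt) = $30,000.00 × (1 + 0.081/4)^(4 × 12) = $78,530.47
Interest = A − P = $78,530.47 − $30,000.00 = $48,530.47

Interest = A - P = $48,530.47


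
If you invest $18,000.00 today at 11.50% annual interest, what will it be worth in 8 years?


Future value formula: FV = PV × (1 + r)^t
FV = $18,000.00 × (1 + 0.115)^8
FV = $18,000.00 × 2.3889053
FV = $43,000.30

FV = PV × (1 + r)^t = $43,000.30


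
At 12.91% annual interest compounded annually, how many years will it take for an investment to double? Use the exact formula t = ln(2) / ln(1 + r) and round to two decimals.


Doubling condition: (1 + r)^t = 2
Take ln of both sides: t × ln(1 + r) = ln(2)
t = ln(2) / ln(1 + r)
t = 0.693147 / 0.121421
t = 5.71

t = ln(2) / ln(1 + r) = 5.71 years


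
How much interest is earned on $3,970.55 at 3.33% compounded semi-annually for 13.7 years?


Compound interest earned = final amount − principal.
A = P(1 + r/n)^(nt) = $3,970.55 × (1 + 0.0333/2)^(2 × 13.7) = $6,242.36
Interest = A − P = $6,242.36 − $3,970.55 = $2,271.81

Interest = A - P = $2,271.81


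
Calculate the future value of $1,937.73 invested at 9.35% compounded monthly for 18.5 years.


Compound interest formula: A = P(1 + r/n)^(nt)
A = $1,937.73 × (1 + 0.0935/12)^(12 × 18.5)
Growth factor: (1 + 0.0935/12)^222 = 5.601565
A = $1,937.73 × 5.601565
A = $10,854.32

A = P(1 + r/n)^(nt) = $10,854.32


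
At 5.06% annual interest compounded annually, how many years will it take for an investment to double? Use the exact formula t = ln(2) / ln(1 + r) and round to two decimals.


Doubling condition: (1 + r)^t = 2
Take ln of both sides: t × ln(1 + r) = ln(2)
t = ln(2) / ln(1 + r)
t = 0.693147 / 0.049361
t = 14.04

t = ln(2) / ln(1 + r) = 14.04 years


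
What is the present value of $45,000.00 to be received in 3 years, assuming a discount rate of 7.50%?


Present value formula: PV = FV / (1 + r)^t
PV = $45,000.00 / (1 + 0.075)^3
PV = $45,000.00 / 1.24229687
PV = $36,223.23

PV = FV / (1 + r)^t = $36,223.23


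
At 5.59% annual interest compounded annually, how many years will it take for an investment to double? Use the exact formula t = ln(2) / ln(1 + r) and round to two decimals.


Doubling condition: (1 + r)^t = 2
Take ln of both sides: t × ln(1 + r) = ln(2)
t = ln(2) / ln(1 + r)
t = 0.693147 / 0.054393
t = 12.74

t = ln(2) / ln(1 + r) = 12.74 years


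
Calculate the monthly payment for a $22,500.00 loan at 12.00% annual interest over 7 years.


Loan payment formula: PMT = PV × r / (1 − (1 + r)^(−n))
Monthly rate r = 0.12/12 = 0.01, n = 84 months
Denominator: 1 − (1 + 0.12/12)^(−84) = 0.566485
PMT = $22,500.00 × (0.12/12) / 0.566485
PMT = $397.19 per month

PMT = PV × r / (1-(1+r)^(-n)) = $397.19/month


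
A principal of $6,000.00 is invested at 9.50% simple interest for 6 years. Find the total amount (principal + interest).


Total amount formula: A = P(1 + rt) = P + P·r·t
Interest: I = P × r × t = $6,000.00 × 0.095 × 6 = $3,420.00
A = P + I = $6,000.00 + $3,420.00 = $9,420.00

A = P + I = P(1 + rt) = $9,420.00


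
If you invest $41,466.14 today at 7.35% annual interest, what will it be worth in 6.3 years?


Future value formula: FV = PV × (1 + r)^t
FV = $41,466.14 × (1 + 0.0735)^6.3
FV = $41,466.14 × 1.5633381
FV = $64,825.60

FV = PV × (1 + r)^t = $64,825.60


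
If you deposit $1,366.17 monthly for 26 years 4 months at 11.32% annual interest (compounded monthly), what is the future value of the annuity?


Future value of an ordinary annuity: FV = PMT × ((1 + r)^n − 1) / r
Monthly rate r = 0.1132/12 ≈ 0.00943333, n = 316
FV = $1,366.17 × ((1 + 0.1132/12)^316 − 1) / (0.1132/12)
FV = $1,366.17 × 1954.004401
FV = $2,669,502.19

FV = PMT × ((1+r)^n - 1)/r = $2,669,502.19


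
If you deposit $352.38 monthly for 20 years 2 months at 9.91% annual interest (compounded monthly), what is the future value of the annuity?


Future value of an ordinary annuity: FV = PMT × ((1 + r)^n − 1) / r
Monthly rate r = 0.0991/12 ≈ 0.00825833, n = 242
FV = $352.38 × ((1 + 0.0991/12)^242 − 1) / (0.0991/12)
FV = $352.38 × 765.021080
FV = $269,578.13

FV = PMT × ((1+r)^n - 1)/r = $269,578.13


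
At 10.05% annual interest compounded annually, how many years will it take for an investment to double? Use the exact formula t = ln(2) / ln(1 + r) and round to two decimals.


Doubling condition: (1 + r)^t = 2
Take ln of both sides: t × ln(1 + r) = ln(2)
t = ln(2) / ln(1 + r)
t = 0.693147 / 0.095765
t = 7.24

t = ln(2) / ln(1 + r) = 7.24 years


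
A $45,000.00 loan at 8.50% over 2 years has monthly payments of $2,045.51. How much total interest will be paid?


Total paid over the life of the loan = PMT × n.
Total paid = $2,045.51 × 24 = $49,092.24
Total interest = total paid − principal = $49,092.24 − $45,000.00 = $4,092.24

Total interest = (PMT × n) - PV = $4,092.24


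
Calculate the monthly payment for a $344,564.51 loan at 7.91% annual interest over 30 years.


Loan payment formula: PMT = PV × r / (1 − (1 + r)^(−n))
Monthly rate r = 0.0791/12 ≈ 0.00659167, n = 360 months
Denominator: 1 − (1 + 0.0791/12)^(−360) = 0.906071
PMT = $344,564.51 × (0.0791/12) / 0.906071
PMT = $2,506.71 per month

PMT = PV × r / (1-(1+r)^(-n)) = $2,506.71/month


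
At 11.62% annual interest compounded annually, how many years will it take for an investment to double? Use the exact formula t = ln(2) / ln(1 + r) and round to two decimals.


Doubling condition: (1 + r)^t = 2
Take ln of both sides: t × ln(1 + r) = ln(2)
t = ln(2) / ln(1 + r)
t = 0.693147 / 0.109930
t = 6.31

t = ln(2) / ln(1 + r) = 6.31 years


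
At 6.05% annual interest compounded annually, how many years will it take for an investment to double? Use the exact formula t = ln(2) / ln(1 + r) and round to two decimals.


Doubling condition: (1 + r)^t = 2
Take ln of both sides: t × ln(1 + r) = ln(2)
t = ln(2) / ln(1 + r)
t = 0.693147 / 0.058740
t = 11.80

t = ln(2) / ln(1 + r) = 11.80 years


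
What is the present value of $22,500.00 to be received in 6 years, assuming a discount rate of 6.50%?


Present value formula: PV = FV / (1 + r)^t
PV = $22,500.00 / (1 + 0.065)^6
PV = $22,500.00 / 1.459142
PV = $15,420.02

PV = FV / (1 + r)^t = $15,420.02


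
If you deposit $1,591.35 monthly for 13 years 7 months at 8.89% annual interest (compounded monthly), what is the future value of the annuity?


Future value of an ordinary annuity: FV = PMT × ((1 + r)^n − 1) / r
Monthly rate r = 0.0889/12 ≈ 0.00740833, n = 163
FV = $1,591.35 × ((1 + 0.0889/12)^163 − 1) / (0.0889/12)
FV = $1,591.35 × 314.571373
FV = $500,593.15

FV = PMT × ((1+r)^n - 1)/r = $500,593.15


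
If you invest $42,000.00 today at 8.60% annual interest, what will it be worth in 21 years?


Future value formula: FV = PV × (1 + r)^t
FV = $42,000.00 × (1 + 0.086)^21
FV = $42,000.00 × 5.65491824
FV = $237,506.57

FV = PV × (1 + r)^t = $237,506.57


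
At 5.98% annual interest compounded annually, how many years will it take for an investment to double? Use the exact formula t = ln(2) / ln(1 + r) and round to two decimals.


Doubling condition: (1 + r)^t = 2
Take ln of both sides: t × ln(1 + r) = ln(2)
t = ln(2) / ln(1 + r)
t = 0.693147 / 0.058080
t = 11.93

t = ln(2) / ln(1 + r) = 11.93 years


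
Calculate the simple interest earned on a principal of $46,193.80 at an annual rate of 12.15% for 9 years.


Simple interest formula: I = P × r × t
I = $46,193.80 × 0.1215 × 9
I = $50,512.92

I = P × r × t = $50,512.92


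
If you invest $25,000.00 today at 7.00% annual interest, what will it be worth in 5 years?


Future value formula: FV = PV × (1 + r)^t
FV = $25,000.00 × (1 + 0.07)^5
FV = $25,000.00 × 1.4025517
FV = $35,063.79

FV = PV × (1 + r)^t = $35,063.79


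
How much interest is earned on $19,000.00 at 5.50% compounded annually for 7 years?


Compound interest earned = final amount − principal.
A = P(1 + r/n)^(nt) = $19,000.00 × (1 + 0.055/1)^(1 × 7) = $27,638.90
Interest = A − P = $27,638.90 − $19,000.00 = $8,638.90

Interest = A - P = $8,638.90


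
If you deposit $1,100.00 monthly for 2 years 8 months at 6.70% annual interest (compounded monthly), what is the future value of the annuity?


Future value of an ordinary annuity: FV = PMT × ((1 + r)^n − 1) / r
Monthly rate r = 0.067/12 ≈ 0.00558333, n = 32
FV = $1,100.00 × ((1 + 0.067/12)^32 − 1) / (0.067/12)
FV = $1,100.00 × 34.930414
FV = $38,423.46

FV = PMT × ((1+r)^n - 1)/r = $38,423.46


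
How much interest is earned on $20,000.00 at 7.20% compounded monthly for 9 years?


Compound interest earned = final amount − principal.
A = P(1 + r/n)^(nt) = $20,000.00 × (1 + 0.072/12)^(12 × 9) = $38,160.31
Interest = A − P = $38,160.31 − $20,000.00 = $18,160.31

Interest = A - P = $18,160.31


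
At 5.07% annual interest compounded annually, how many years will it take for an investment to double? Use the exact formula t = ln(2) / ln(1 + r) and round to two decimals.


Doubling condition: (1 + r)^t = 2
Take ln of both sides: t × ln(1 + r) = ln(2)
t = ln(2) / ln(1 + r)
t = 0.693147 / 0.049457
t = 14.02

t = ln(2) / ln(1 + r) = 14.02 years


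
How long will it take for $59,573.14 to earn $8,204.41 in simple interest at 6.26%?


Rearrange the simple interest formula for t:
I = P × r × t  ⇒  t = I / (P × r)
t = $8,204.41 / ($59,573.14 × 0.0626)
t = 2.2

t = I/(P×r) = 2.2 years


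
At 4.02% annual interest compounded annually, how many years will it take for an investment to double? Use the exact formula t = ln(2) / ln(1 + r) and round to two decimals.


Doubling condition: (1 + r)^t = 2
Take ln of both sides: t × ln(1 + r) = ln(2)
t = ln(2) / ln(1 + r)
t = 0.693147 / 0.039413
t = 17.59

t = ln(2) / ln(1 + r) = 17.59 years


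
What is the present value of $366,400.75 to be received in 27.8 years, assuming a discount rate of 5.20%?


Present value formula: PV = FV / (1 + r)^t
PV = $366,400.75 / (1 + 0.052)^27.8
PV = $366,400.75 / 4.092961
PV = $89,519.73

PV = FV / (1 + r)^t = $89,519.73


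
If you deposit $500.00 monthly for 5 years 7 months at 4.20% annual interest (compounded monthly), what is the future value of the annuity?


Future value of an ordinary annuity: FV = PMT × ((1 + r)^n − 1) / r
Monthly rate r = 0.042/12 = 0.0035, n = 67
FV = $500.00 × ((1 + 0.042/12)^67 − 1) / (0.042/12)
FV = $500.00 × 75.359702
FV = $37,679.85

FV = PMT × ((1+r)^n - 1)/r = $37,679.85


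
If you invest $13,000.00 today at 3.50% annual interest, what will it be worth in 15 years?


Future value formula: FV = PV × (1 + r)^t
FV = $13,000.00 × (1 + 0.035)^15
FV = $13,000.00 × 1.6753488
FV = $21,779.53

FV = PV × (1 + r)^t = $21,779.53


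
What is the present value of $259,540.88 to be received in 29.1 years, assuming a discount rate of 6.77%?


Present value formula: PV = FV / (1 + r)^t
PV = $259,540.88 / (1 + 0.0677)^29.1
PV = $259,540.88 / 6.727798
PV = $38,577.39

PV = FV / (1 + r)^t = $38,577.39


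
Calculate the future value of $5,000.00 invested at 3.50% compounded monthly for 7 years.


Compound interest formula: A = P(1 + r/n)^(nt)
A = $5,000.00 × (1 + 0.035/12)^(12 × 7)
Growth factor: (1 + 0.035/12)^84 = 1.277166
A = $5,000.00 × 1.277166
A = $6,385.83

A = P(1 + r/n)^(nt) = $6,385.83


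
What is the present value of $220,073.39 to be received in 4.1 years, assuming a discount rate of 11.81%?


Present value formula: PV = FV / (1 + r)^t
PV = $220,073.39 / (1 + 0.1181)^4.1
PV = $220,073.39 / 1.5804132
PV = $139,250.54

PV = FV / (1 + r)^t = $139,250.54


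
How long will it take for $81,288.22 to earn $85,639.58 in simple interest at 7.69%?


Rearrange the simple interest formula for t:
I = P × r × t  ⇒  t = I / (P × r)
t = $85,639.58 / ($81,288.22 × 0.0769)
t = 13.7

t = I/(P×r) = 13.7 years


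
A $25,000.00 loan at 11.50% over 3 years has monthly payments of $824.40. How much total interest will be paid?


Total paid over the life of the loan = PMT × n.
Total paid = $824.40 × 36 = $29,678.40
Total interest = total paid − principal = $29,678.40 − $25,000.00 = $4,678.40

Total interest = (PMT × n) - PV = $4,678.40


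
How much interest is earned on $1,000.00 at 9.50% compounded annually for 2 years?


Compound interest earned = final amount − principal.
A = P(1 + r/n)^(nt) = $1,000.00 × (1 + 0.095/1)^(1 × 2) = $1,199.03
Interest = A − P = $1,199.03 − $1,000.00 = $199.03

Interest = A - P = $199.03
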